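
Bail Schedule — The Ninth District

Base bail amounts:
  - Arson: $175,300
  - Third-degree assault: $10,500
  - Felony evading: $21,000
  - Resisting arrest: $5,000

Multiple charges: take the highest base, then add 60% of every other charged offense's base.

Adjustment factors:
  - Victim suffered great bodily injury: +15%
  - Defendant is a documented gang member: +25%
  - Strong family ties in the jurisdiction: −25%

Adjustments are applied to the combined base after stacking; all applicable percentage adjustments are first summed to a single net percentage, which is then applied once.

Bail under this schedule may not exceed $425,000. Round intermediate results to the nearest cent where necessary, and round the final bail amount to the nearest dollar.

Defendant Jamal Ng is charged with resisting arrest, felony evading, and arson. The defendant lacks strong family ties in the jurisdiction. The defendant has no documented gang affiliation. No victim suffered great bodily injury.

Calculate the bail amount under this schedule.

Base amounts from the schedule: resisting arrest $5,000; felony evading $21,000; arson $175,300.
Stacking rule: highest base plus 60% of each additional charge. Highest is arson at $175,300. Additional: $5,000 × 60% = $3,000; $21,000 × 60% = $12,600. Combined base = $175,300 + $15,600 = $190,900.
No adjustment factors apply to this defendant.
$190,900 is within the $425,000 maximum.

$190,900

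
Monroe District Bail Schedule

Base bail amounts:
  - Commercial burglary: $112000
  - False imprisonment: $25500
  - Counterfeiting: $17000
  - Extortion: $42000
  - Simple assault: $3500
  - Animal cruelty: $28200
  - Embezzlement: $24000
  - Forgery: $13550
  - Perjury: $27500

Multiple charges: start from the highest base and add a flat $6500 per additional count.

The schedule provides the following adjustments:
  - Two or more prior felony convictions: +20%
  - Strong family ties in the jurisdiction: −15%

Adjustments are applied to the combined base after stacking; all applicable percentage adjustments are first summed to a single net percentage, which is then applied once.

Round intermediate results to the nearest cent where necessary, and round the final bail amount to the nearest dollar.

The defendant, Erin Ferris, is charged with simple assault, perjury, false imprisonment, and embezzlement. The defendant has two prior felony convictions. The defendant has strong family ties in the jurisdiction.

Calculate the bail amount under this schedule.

$49350

Base amounts from the schedule: simple assault $3500; perjury $27500; false imprisonment $25500; embezzlement $24000.
Stacking rule: highest base plus $6500 per additional charge. Highest is perjury at $27500; 3 additional charges → +$19500. Combined base = $47000.
Net percentage adjustment: +20% −15% = +5%. $47000 × 1.05 = $49350.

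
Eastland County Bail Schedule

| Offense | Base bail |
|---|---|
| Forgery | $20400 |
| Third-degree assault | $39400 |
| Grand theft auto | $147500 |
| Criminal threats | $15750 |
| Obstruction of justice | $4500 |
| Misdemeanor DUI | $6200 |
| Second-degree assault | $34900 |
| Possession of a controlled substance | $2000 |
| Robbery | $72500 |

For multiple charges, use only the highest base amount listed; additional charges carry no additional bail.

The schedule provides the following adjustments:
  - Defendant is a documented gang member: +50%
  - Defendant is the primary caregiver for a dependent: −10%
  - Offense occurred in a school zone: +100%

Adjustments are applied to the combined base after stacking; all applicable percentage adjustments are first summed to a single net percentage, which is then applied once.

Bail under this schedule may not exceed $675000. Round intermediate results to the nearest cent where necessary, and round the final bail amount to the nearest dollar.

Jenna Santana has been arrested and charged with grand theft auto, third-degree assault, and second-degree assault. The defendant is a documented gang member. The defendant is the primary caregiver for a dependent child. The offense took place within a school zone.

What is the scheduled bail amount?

Base amounts from the schedule: grand theft auto $147500; third-degree assault $39400; second-degree assault $34900.
Stacking rule: use the highest base only. Highest is grand theft auto at $147500. Combined base = $147500.
Net percentage adjustment: +50% −10% +100% = +140%. $147500 × 2.4 = $354000.
$354000 is within the $675000 maximum.

$354000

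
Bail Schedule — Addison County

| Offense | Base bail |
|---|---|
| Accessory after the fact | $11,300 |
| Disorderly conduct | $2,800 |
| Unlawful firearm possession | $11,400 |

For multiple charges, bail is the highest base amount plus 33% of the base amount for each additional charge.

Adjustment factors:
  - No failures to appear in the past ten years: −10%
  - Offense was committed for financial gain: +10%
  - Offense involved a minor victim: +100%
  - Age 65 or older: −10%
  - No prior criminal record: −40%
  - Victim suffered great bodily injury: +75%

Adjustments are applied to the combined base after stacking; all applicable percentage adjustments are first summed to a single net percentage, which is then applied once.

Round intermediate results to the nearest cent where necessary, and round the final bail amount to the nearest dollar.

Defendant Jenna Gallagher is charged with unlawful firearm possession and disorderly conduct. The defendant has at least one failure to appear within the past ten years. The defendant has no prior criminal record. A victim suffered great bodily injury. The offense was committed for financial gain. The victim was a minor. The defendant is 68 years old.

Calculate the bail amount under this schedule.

Base amounts from the schedule: unlawful firearm possession $11,400; disorderly conduct $2,800.
Stacking rule: highest base plus 33% of each additional charge. Highest is unlawful firearm possession at $11,400. Additional: $2,800 × 33% = $924. Combined base = $11,400 + $924 = $12,324.
Net percentage adjustment: +10% +100% −10% −40% +75% = +135%. $12,324 × 2.35 = $28,961.40.
Rounded to the nearest dollar: $28,961.

$28,961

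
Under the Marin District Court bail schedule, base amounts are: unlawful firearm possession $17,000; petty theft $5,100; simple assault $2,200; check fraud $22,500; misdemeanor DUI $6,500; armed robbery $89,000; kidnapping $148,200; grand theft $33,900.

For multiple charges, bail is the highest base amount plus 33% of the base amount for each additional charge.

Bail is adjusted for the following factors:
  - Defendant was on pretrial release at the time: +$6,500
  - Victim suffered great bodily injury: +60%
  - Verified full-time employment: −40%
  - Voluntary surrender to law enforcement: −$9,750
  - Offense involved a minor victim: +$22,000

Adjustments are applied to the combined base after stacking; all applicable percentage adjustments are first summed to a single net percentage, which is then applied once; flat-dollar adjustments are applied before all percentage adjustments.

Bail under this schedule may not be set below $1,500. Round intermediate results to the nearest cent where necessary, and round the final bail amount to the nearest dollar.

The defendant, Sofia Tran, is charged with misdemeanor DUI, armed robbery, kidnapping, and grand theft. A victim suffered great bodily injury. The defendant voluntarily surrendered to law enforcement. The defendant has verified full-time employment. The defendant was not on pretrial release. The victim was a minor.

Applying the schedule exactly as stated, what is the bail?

$243,782

Base amounts from the schedule: misdemeanor DUI $6,500; armed robbery $89,000; kidnapping $148,200; grand theft $33,900.
Stacking rule: highest base plus 33% of each additional charge. Highest is kidnapping at $148,200. Additional: $6,500 × 33% = $2,145; $89,000 × 33% = $29,370; $33,900 × 33% = $11,187. Combined base = $148,200 + $42,702 = $190,902.
Voluntary surrender to law enforcement (−$9,750 flat): $190,902 − $9,750 = $181,152.
Offense involved a minor victim (+$22,000 flat): $181,152 + $22,000 = $203,152.
Net percentage adjustment: +60% −40% = +20%. $203,152 × 1.2 = $243,782.40.
$243,782.40 is at or above the $1,500 minimum.
Rounded to the nearest dollar: $243,782.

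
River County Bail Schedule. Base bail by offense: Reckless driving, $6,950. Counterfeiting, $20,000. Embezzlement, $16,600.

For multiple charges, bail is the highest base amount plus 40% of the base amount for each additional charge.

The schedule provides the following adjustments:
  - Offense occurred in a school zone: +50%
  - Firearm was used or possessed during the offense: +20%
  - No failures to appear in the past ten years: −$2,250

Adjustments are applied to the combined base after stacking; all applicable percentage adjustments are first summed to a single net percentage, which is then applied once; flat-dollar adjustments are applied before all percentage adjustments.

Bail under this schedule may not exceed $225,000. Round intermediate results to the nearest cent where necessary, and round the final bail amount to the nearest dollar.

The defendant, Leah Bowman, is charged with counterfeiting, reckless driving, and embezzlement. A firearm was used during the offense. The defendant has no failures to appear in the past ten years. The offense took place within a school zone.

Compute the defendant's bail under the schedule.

Base amounts from the schedule: counterfeiting $20,000; reckless driving $6,950; embezzlement $16,600.
Stacking rule: highest base plus 40% of each additional charge. Highest is counterfeiting at $20,000. Additional: $6,950 × 40% = $2,780; $16,600 × 40% = $6,640. Combined base = $20,000 + $9,420 = $29,420.
No failures to appear in the past ten years (−$2,250 flat): $29,420 − $2,250 = $27,170.
Net percentage adjustment: +50% +20% = +70%. $27,170 × 1.7 = $46,189.
$46,189 is within the $225,000 maximum.

$46,189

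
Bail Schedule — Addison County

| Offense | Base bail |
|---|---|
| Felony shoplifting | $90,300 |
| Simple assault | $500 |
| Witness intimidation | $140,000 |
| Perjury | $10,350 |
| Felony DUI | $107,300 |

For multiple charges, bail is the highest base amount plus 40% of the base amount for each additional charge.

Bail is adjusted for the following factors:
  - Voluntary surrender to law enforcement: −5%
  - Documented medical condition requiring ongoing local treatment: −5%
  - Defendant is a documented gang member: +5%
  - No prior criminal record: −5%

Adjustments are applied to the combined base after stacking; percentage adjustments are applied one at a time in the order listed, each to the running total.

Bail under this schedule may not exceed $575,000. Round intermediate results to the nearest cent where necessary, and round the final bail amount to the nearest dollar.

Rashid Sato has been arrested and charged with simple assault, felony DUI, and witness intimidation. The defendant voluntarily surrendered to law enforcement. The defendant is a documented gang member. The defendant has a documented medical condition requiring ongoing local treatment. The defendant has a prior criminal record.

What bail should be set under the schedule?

Base amounts from the schedule: simple assault $500; felony DUI $107,300; witness intimidation $140,000.
Stacking rule: highest base plus 40% of each additional charge. Highest is witness intimidation at $140,000. Additional: $500 × 40% = $200; $107,300 × 40% = $42,920. Combined base = $140,000 + $43,120 = $183,120.
Voluntary surrender to law enforcement (−5%): $183,120 × 0.95 = $173,964.
Documented medical condition requiring ongoing local treatment (−5%): $173,964 × 0.95 = $165,265.80.
Defendant is a documented gang member (+5%): $165,265.80 × 1.05 = $173,529.09.
$173,529.09 is within the $575,000 maximum.
Rounded to the nearest dollar: $173,529.

$173,529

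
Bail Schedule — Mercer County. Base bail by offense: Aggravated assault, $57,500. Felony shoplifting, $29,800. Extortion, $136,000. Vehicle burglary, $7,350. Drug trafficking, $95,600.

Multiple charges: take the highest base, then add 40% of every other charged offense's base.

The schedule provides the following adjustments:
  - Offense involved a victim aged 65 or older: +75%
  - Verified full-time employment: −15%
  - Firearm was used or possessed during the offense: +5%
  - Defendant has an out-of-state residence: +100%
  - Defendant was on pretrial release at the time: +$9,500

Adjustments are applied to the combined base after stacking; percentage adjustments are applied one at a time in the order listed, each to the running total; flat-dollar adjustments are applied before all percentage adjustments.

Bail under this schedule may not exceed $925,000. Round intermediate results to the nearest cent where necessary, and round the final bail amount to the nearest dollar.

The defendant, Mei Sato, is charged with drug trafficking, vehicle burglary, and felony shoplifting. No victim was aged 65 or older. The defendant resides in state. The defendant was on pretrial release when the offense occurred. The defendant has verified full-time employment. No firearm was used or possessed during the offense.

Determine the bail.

$101,966

Base amounts from the schedule: drug trafficking $95,600; vehicle burglary $7,350; felony shoplifting $29,800.
Stacking rule: highest base plus 40% of each additional charge. Highest is drug trafficking at $95,600. Additional: $7,350 × 40% = $2,940; $29,800 × 40% = $11,920. Combined base = $95,600 + $14,860 = $110,460.
Defendant was on pretrial release at the time (+$9,500 flat): $110,460 + $9,500 = $119,960.
Verified full-time employment (−15%): $119,960 × 0.85 = $101,966.
$101,966 is within the $925,000 maximum.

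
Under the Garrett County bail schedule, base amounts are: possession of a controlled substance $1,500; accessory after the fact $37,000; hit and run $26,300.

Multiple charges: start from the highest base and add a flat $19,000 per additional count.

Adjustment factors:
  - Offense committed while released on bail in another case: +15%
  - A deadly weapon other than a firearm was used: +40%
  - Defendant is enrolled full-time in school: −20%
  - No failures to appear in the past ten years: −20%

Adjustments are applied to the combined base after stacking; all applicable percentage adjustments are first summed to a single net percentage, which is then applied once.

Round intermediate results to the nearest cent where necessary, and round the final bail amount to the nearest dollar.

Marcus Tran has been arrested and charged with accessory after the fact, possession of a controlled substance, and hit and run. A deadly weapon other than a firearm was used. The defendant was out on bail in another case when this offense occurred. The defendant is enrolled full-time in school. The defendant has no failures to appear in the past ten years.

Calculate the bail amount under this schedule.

$86,250

Base amounts from the schedule: accessory after the fact $37,000; possession of a controlled substance $1,500; hit and run $26,300.
Stacking rule: highest base plus $19,000 per additional charge. Highest is accessory after the fact at $37,000; 2 additional charges → +$38,000. Combined base = $75,000.
Net percentage adjustment: +15% +40% −20% −20% = +15%. $75,000 × 1.15 = $86,250.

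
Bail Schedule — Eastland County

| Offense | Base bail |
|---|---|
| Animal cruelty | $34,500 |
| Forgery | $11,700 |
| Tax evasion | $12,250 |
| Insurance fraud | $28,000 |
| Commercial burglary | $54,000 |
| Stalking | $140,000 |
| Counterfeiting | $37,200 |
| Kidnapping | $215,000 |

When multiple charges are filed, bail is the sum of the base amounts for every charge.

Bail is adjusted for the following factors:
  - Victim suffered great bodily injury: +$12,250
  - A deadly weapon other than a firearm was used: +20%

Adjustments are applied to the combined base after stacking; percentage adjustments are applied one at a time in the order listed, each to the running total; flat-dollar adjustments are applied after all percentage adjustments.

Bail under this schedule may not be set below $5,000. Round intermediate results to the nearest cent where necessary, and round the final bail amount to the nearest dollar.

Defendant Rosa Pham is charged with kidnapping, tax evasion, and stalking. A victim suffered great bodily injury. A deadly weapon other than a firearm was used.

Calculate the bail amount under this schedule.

Base amounts from the schedule: kidnapping $215,000; tax evasion $12,250; stalking $140,000.
Stacking rule: sum of all bases. $215,000 + $12,250 + $140,000 = $367,250.
A deadly weapon other than a firearm was used (+20%): $367,250 × 1.2 = $440,700.
Victim suffered great bodily injury (+$12,250 flat): $440,700 + $12,250 = $452,950.
$452,950 is at or above the $5,000 minimum.

$452,950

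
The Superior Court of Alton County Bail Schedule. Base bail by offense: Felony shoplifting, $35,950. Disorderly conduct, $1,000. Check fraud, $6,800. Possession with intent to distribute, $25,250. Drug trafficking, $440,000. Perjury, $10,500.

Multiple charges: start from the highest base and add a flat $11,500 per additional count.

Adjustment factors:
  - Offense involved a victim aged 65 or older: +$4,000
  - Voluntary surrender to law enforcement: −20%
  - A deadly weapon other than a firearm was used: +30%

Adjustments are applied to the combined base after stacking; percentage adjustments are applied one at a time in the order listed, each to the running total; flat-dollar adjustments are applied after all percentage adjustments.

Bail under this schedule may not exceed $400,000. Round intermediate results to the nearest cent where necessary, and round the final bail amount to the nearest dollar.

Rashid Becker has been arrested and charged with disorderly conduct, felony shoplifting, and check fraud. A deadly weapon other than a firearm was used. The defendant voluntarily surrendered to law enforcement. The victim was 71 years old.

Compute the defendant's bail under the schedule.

Base amounts from the schedule: disorderly conduct $1,000; felony shoplifting $35,950; check fraud $6,800.
Stacking rule: highest base plus $11,500 per additional charge. Highest is felony shoplifting at $35,950; 2 additional charges → +$23,000. Combined base = $58,950.
Voluntary surrender to law enforcement (−20%): $58,950 × 0.8 = $47,160.
A deadly weapon other than a firearm was used (+30%): $47,160 × 1.3 = $61,308.
Offense involved a victim aged 65 or older (+$4,000 flat): $61,308 + $4,000 = $65,308.
$65,308 is within the $400,000 maximum.

$65,308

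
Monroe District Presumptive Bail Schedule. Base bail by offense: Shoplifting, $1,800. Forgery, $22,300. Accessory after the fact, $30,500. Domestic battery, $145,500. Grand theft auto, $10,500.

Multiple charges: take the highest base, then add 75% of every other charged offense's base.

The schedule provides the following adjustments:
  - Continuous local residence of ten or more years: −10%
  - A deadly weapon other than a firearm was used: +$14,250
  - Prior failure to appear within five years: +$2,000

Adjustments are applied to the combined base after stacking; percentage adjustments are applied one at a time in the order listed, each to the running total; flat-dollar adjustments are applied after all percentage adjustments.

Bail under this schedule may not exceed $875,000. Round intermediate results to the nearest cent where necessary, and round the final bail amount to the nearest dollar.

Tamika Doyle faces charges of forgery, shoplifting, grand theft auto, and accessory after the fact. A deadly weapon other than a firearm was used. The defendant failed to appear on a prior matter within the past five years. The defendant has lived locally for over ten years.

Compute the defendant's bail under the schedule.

Base amounts from the schedule: forgery $22,300; shoplifting $1,800; grand theft auto $10,500; accessory after the fact $30,500.
Stacking rule: highest base plus 75% of each additional charge. Highest is accessory after the fact at $30,500. Additional: $22,300 × 75% = $16,725; $1,800 × 75% = $1,350; $10,500 × 75% = $7,875. Combined base = $30,500 + $25,950 = $56,450.
Continuous local residence of ten or more years (−10%): $56,450 × 0.9 = $50,805.
A deadly weapon other than a firearm was used (+$14,250 flat): $50,805 + $14,250 = $65,055.
Prior failure to appear within five years (+$2,000 flat): $65,055 + $2,000 = $67,055.
$67,055 is within the $875,000 maximum.

$67,055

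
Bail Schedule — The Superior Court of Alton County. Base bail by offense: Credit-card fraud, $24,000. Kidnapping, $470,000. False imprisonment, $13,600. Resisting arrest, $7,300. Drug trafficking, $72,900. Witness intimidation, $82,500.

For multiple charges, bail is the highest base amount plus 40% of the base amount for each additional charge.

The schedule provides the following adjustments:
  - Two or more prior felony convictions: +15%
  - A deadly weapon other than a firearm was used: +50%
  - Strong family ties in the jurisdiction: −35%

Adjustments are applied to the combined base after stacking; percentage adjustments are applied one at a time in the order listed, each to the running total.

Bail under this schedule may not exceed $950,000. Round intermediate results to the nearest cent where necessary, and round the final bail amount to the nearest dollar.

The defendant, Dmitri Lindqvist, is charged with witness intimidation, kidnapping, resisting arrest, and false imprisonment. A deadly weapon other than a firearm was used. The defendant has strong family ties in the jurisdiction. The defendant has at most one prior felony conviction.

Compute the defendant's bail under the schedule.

Base amounts from the schedule: witness intimidation $82,500; kidnapping $470,000; resisting arrest $7,300; false imprisonment $13,600.
Stacking rule: highest base plus 40% of each additional charge. Highest is kidnapping at $470,000. Additional: $82,500 × 40% = $33,000; $7,300 × 40% = $2,920; $13,600 × 40% = $5,440. Combined base = $470,000 + $41,360 = $511,360.
A deadly weapon other than a firearm was used (+50%): $511,360 × 1.5 = $767,040.
Strong family ties in the jurisdiction (−35%): $767,040 × 0.65 = $498,576.
$498,576 is within the $950,000 maximum.

$498,576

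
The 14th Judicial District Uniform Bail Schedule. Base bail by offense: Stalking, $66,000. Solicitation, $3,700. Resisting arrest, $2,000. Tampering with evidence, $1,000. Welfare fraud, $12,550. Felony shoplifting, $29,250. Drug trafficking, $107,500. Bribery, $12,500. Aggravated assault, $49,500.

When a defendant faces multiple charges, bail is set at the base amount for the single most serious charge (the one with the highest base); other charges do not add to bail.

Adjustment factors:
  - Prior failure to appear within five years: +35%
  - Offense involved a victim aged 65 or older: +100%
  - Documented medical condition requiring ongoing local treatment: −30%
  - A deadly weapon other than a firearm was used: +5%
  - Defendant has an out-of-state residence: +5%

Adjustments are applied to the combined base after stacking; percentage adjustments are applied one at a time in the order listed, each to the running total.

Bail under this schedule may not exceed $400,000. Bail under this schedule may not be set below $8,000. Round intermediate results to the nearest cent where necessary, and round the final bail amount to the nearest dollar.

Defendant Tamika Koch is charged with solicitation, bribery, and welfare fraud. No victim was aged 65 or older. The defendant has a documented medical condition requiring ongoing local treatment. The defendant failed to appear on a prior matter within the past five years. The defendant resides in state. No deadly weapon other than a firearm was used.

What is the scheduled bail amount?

Base amounts from the schedule: solicitation $3,700; bribery $12,500; welfare fraud $12,550.
Stacking rule: use the highest base only. Highest is welfare fraud at $12,550. Combined base = $12,550.
Prior failure to appear within five years (+35%): $12,550 × 1.35 = $16,942.50.
Documented medical condition requiring ongoing local treatment (−30%): $16,942.50 × 0.7 = $11,859.75.
$11,859.75 is within the $400,000 maximum.
$11,859.75 is at or above the $8,000 minimum.
Rounded to the nearest dollar: $11,860.

$11,860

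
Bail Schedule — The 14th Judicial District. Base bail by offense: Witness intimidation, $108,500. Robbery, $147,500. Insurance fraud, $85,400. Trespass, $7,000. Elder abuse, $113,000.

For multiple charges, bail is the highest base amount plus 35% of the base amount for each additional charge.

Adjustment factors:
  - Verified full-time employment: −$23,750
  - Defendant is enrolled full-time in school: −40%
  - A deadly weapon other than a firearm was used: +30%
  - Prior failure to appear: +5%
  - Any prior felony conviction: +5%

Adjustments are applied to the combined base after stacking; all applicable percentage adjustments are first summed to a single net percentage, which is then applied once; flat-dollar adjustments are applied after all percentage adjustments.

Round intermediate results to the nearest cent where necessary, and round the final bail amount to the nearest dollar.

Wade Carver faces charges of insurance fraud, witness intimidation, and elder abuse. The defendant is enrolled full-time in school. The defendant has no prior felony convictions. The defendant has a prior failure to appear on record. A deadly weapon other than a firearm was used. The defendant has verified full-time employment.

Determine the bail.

$148,072

Base amounts from the schedule: insurance fraud $85,400; witness intimidation $108,500; elder abuse $113,000.
Stacking rule: highest base plus 35% of each additional charge. Highest is elder abuse at $113,000. Additional: $85,400 × 35% = $29,890; $108,500 × 35% = $37,975. Combined base = $113,000 + $67,865 = $180,865.
Net percentage adjustment: −40% +30% +5% = −5%. $180,865 × 0.95 = $171,821.75.
Verified full-time employment (−$23,750 flat): $171,821.75 − $23,750 = $148,071.75.
Rounded to the nearest dollar: $148,072.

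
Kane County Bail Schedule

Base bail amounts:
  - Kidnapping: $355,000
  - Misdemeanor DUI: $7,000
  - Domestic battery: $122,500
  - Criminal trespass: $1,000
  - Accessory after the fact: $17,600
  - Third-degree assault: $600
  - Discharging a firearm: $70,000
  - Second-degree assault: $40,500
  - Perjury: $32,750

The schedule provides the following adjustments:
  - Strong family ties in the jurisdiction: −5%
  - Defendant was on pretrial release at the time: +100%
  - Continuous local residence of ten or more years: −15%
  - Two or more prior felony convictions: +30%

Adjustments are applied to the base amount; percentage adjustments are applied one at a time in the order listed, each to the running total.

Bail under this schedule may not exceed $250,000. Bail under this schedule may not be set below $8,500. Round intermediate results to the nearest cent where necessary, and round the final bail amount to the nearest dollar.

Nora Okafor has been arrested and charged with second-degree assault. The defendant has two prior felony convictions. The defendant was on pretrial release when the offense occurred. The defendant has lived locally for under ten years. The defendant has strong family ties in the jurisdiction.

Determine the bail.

Base amounts from the schedule: second-degree assault $40,500.
Single charge. Combined base = $40,500.
Strong family ties in the jurisdiction (−5%): $40,500 × 0.95 = $38,475.
Defendant was on pretrial release at the time (+100%): $38,475 × 2 = $76,950.
Two or more prior felony convictions (+30%): $76,950 × 1.3 = $100,035.
$100,035 is within the $250,000 maximum.
$100,035 is at or above the $8,500 minimum.

$100,035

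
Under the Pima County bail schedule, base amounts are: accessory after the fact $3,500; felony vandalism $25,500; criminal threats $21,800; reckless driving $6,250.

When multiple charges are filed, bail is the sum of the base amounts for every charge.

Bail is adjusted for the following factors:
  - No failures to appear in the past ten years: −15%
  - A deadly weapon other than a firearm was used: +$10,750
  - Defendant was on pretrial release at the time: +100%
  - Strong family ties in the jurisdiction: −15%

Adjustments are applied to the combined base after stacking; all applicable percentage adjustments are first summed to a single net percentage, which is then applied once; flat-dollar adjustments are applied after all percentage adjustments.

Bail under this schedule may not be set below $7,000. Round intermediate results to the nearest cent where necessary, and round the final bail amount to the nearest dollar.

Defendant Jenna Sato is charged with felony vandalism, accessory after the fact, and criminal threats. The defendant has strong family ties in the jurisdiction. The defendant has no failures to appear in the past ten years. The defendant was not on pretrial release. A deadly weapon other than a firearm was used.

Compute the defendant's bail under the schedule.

Base amounts from the schedule: felony vandalism $25,500; accessory after the fact $3,500; criminal threats $21,800.
Stacking rule: sum of all bases. $25,500 + $3,500 + $21,800 = $50,800.
Net percentage adjustment: −15% −15% = −30%. $50,800 × 0.7 = $35,560.
A deadly weapon other than a firearm was used (+$10,750 flat): $35,560 + $10,750 = $46,310.
$46,310 is at or above the $7,000 minimum.

$46,310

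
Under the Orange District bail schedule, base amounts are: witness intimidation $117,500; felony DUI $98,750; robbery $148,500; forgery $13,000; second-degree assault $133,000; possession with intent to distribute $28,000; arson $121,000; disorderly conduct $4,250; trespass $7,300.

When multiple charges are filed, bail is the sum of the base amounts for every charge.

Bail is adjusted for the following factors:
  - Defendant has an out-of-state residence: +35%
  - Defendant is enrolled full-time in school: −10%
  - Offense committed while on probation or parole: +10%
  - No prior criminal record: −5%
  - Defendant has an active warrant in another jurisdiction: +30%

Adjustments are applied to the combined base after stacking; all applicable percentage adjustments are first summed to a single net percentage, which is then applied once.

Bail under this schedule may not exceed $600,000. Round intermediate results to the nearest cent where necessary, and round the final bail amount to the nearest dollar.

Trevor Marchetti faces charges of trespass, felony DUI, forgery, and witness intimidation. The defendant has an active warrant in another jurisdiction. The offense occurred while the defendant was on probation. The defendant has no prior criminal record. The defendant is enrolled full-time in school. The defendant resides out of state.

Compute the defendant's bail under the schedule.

$378,480

Base amounts from the schedule: trespass $7,300; felony DUI $98,750; forgery $13,000; witness intimidation $117,500.
Stacking rule: sum of all bases. $7,300 + $98,750 + $13,000 + $117,500 = $236,550.
Net percentage adjustment: +35% −10% +10% −5% +30% = +60%. $236,550 × 1.6 = $378,480.
$378,480 is within the $600,000 maximum.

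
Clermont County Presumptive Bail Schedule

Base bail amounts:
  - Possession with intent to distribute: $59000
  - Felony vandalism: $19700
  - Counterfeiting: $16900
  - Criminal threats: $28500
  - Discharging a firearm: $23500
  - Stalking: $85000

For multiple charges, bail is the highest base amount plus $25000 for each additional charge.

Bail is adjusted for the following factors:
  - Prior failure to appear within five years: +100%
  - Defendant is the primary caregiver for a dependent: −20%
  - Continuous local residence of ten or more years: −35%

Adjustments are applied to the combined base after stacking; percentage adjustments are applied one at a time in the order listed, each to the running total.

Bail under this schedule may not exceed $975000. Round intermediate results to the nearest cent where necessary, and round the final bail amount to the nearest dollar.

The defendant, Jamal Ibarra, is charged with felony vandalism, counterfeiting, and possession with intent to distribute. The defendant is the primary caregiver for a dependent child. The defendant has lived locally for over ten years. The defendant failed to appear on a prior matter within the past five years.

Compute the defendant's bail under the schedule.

$113360

Base amounts from the schedule: felony vandalism $19700; counterfeiting $16900; possession with intent to distribute $59000.
Stacking rule: highest base plus $25000 per additional charge. Highest is possession with intent to distribute at $59000; 2 additional charges → +$50000. Combined base = $109000.
Prior failure to appear within five years (+100%): $109000 × 2 = $218000.
Defendant is the primary caregiver for a dependent (−20%): $218000 × 0.8 = $174400.
Continuous local residence of ten or more years (−35%): $174400 × 0.65 = $113360.
$113360 is within the $975000 maximum.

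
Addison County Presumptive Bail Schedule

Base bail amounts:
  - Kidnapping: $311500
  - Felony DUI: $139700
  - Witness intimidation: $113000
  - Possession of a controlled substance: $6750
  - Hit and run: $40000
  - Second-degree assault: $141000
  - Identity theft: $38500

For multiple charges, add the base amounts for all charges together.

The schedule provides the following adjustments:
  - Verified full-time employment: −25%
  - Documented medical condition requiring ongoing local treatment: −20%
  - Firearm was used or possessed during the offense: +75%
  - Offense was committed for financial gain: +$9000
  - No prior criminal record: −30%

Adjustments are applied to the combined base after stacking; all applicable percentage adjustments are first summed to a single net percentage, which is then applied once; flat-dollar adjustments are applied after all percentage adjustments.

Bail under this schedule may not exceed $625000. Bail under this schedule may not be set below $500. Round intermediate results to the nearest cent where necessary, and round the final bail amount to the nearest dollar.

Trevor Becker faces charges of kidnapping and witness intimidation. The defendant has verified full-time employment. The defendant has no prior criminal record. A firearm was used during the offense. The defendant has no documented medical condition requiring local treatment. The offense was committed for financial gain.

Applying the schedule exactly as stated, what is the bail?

Base amounts from the schedule: kidnapping $311500; witness intimidation $113000.
Stacking rule: sum of all bases. $311500 + $113000 = $424500.
Net percentage adjustment: −25% +75% −30% = +20%. $424500 × 1.2 = $509400.
Offense was committed for financial gain (+$9000 flat): $509400 + $9000 = $518400.
$518400 is within the $625000 maximum.
$518400 is at or above the $500 minimum.

$518400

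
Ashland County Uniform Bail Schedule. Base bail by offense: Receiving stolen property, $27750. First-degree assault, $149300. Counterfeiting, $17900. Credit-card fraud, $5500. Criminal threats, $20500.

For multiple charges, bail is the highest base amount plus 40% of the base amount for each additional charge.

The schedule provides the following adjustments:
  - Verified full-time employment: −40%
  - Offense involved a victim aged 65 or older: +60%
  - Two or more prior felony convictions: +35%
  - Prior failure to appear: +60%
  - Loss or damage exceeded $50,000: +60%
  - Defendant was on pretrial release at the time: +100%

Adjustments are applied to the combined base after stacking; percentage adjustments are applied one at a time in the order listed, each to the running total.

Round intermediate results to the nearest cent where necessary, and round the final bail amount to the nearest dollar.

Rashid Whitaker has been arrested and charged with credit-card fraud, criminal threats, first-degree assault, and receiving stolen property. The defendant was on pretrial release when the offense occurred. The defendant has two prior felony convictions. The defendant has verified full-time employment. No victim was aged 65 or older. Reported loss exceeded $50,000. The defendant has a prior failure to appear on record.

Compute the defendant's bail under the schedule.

$708342

Base amounts from the schedule: credit-card fraud $5500; criminal threats $20500; first-degree assault $149300; receiving stolen property $27750.
Stacking rule: highest base plus 40% of each additional charge. Highest is first-degree assault at $149300. Additional: $5500 × 40% = $2200; $20500 × 40% = $8200; $27750 × 40% = $11100. Combined base = $149300 + $21500 = $170800.
Verified full-time employment (−40%): $170800 × 0.6 = $102480.
Two or more prior felony convictions (+35%): $102480 × 1.35 = $138348.
Prior failure to appear (+60%): $138348 × 1.6 = $221356.80.
Loss or damage exceeded $50,000 (+60%): $221356.80 × 1.6 = $354170.88.
Defendant was on pretrial release at the time (+100%): $354170.88 × 2 = $708341.76.
Rounded to the nearest dollar: $708342.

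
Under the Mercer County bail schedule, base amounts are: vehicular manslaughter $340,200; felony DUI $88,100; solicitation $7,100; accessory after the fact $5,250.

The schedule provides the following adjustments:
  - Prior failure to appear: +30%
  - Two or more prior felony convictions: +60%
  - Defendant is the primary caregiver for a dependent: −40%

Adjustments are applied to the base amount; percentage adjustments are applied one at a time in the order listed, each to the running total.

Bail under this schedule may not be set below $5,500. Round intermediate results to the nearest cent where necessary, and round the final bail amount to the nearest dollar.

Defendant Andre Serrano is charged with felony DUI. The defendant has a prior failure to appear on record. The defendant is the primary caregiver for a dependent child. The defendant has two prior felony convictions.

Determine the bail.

$109,949

Base amounts from the schedule: felony DUI $88,100.
Single charge. Combined base = $88,100.
Prior failure to appear (+30%): $88,100 × 1.3 = $114,530.
Two or more prior felony convictions (+60%): $114,530 × 1.6 = $183,248.
Defendant is the primary caregiver for a dependent (−40%): $183,248 × 0.6 = $109,948.80.
$109,948.80 is at or above the $5,500 minimum.
Rounded to the nearest dollar: $109,949.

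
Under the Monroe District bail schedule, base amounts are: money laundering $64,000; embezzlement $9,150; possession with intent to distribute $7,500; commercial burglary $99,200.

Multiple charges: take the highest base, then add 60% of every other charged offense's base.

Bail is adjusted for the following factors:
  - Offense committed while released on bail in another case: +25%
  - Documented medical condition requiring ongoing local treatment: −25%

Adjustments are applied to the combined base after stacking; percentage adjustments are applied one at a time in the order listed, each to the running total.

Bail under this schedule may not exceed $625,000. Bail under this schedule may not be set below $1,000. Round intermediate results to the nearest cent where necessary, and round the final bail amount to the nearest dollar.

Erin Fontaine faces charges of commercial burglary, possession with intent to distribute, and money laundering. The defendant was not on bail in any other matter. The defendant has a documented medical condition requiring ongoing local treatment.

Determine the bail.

Base amounts from the schedule: commercial burglary $99,200; possession with intent to distribute $7,500; money laundering $64,000.
Stacking rule: highest base plus 60% of each additional charge. Highest is commercial burglary at $99,200. Additional: $7,500 × 60% = $4,500; $64,000 × 60% = $38,400. Combined base = $99,200 + $42,900 = $142,100.
Documented medical condition requiring ongoing local treatment (−25%): $142,100 × 0.75 = $106,575.
$106,575 is within the $625,000 maximum.
$106,575 is at or above the $1,000 minimum.

$106,575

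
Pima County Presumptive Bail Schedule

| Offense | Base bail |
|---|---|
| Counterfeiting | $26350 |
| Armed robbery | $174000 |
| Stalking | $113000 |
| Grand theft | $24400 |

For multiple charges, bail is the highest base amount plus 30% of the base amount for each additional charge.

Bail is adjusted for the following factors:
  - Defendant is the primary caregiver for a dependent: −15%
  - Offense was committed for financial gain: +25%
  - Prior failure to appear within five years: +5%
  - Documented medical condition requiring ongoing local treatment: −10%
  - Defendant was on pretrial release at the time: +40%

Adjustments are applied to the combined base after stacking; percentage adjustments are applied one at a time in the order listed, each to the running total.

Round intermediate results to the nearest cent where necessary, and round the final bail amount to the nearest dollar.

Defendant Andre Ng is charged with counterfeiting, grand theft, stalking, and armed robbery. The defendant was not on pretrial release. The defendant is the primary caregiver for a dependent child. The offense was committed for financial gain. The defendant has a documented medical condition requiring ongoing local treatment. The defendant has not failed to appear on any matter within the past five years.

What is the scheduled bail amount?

Base amounts from the schedule: counterfeiting $26350; grand theft $24400; stalking $113000; armed robbery $174000.
Stacking rule: highest base plus 30% of each additional charge. Highest is armed robbery at $174000. Additional: $26350 × 30% = $7905; $24400 × 30% = $7320; $113000 × 30% = $33900. Combined base = $174000 + $49125 = $223125.
Defendant is the primary caregiver for a dependent (−15%): $223125 × 0.85 = $189656.25.
Offense was committed for financial gain (+25%): $189656.25 × 1.25 = $237070.31.
Documented medical condition requiring ongoing local treatment (−10%): $237070.31 × 0.9 = $213363.28.
Rounded to the nearest dollar: $213363.

$213363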